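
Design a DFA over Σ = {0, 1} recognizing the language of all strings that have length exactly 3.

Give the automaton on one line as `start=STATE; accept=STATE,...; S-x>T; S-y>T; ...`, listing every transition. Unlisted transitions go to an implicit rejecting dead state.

start=S0; accept=S3; S0-0>S1; S0-1>S1; S1-0>S2; S1-1>S2; S2-0>S3; S2-1>S3; S3-0>S4; S3-1>S4; S4-0>S4; S4-1>S4

Count input length up to 4: every symbol moves from S0 toward S4, which means 'more than 3' and absorbs. Accept from {S3}.
A 5-state machine:
        0   1  
>  S0   S1  S1 
   S1   S2  S2 
   S2   S3  S3 
 * S3   S4  S4 
   S4   S4  S4 
(> = start, * = accepting)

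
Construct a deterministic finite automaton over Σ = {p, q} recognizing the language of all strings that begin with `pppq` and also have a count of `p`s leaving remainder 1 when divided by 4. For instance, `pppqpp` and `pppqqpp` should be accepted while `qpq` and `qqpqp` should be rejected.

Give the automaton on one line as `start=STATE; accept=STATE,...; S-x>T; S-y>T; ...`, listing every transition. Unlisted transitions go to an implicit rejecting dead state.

start=A; accept=H; A-p>B; A-q>C; B-p>D; B-q>C; C-p>C; C-q>C; D-p>E; D-q>C; E-p>C; E-q>F; F-p>G; F-q>F; G-p>H; G-q>G; H-p>I; H-q>H; I-p>F; I-q>I

Build one automaton per condition and run them in lockstep. One (6 states) tracks whether the input so far still matches the prefix `pppq`; the other (4 states) tracks the count of `p`s modulo 4. Each combined state is a pair, one component from each; accept when both components accept. After merging equivalent states the machine shrinks.
9 states suffice.
       p  q 
>  A   B  C 
   B   D  C 
   C   C  C 
   D   E  C 
   E   C  F 
   F   G  F 
   G   H  G 
 * H   I  H 
   I   F  I 
(> = start, * = accepting)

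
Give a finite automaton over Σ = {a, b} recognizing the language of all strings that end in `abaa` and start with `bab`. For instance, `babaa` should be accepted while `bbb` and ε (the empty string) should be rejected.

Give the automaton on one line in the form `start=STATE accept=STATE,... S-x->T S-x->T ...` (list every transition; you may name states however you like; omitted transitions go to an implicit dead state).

Run two small machines in parallel and take their product. One (5 states) tracks how much of the suffix `abaa` has currently been matched; the other (5 states) tracks whether the input so far still matches the prefix `bab`. Each combined state is a pair, one component from each; accept when both components accept.
          a    b  
>  s0     s1   s2 
   s1     s1   s3 
   s2     s4   s5 
   s3     s6   s5 
   s4     s1   s7 
   s5     s1   s5 
   s6     s8   s3 
   s7     s9  s10 
   s8     s1   s3 
   s9    s11   s7 
   s10   s12  s10 
 * s11   s12   s7 
   s12   s12   s7 
(> = start, * = accepting)

start=s0 accept=s11 s0-a->s1 s0-b->s2 s1-a->s1 s1-b->s3 s2-a->s4 s2-b->s5 s3-a->s6 s3-b->s5 s4-a->s1 s4-b->s7 s5-a->s1 s5-b->s5 s6-a->s8 s6-b->s3 s7-a->s9 s7-b->s10 s8-a->s1 s8-b->s3 s9-a->s11 s9-b->s7 s10-a->s12 s10-b->s10 s11-a->s12 s11-b->s7 s12-a->s12 s12-b->s7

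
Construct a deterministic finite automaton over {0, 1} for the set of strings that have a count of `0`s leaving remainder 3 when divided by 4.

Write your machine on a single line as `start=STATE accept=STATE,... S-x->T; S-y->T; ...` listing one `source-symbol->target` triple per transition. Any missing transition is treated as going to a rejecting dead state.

The only thing that matters is how many `0`s have appeared, reduced mod 4. Use one state per residue: A for 0, …, D for 3. Reading `0` moves to the next residue; anything else stays put. D is accepting.
4 states suffice.
       0  1 
>  A   B  A 
   B   C  B 
   C   D  C 
 * D   A  D 
(> = start, * = accepting)

start=A; accept=D; A-0->B; A-1->A; B-0->C; B-1->B; C-0->D; C-1->C; D-0->A; D-1->D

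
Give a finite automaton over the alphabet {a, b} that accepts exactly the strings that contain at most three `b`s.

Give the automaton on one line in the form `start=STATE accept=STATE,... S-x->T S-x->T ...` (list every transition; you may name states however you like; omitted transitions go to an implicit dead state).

start=S0 accept=S0,S1,S2,S3 S0-a->S0 S0-b->S1 S1-a->S1 S1-b->S2 S2-a->S2 S2-b->S3 S3-a->S3 S3-b->S4 S4-a->S4 S4-b->S4

Count `b`s, saturating at 4: states S0 through S3 mean 0 through 3 `b`s seen; S4 means more than 3. Each `b` increments (capped at S4); other symbols loop. Accept from {S0, S1, S2, S3}.
5 states suffice.
        a   b  
>* S0   S0  S1 
 * S1   S1  S2 
 * S2   S2  S3 
 * S3   S3  S4 
   S4   S4  S4 
(> = start, * = accepting)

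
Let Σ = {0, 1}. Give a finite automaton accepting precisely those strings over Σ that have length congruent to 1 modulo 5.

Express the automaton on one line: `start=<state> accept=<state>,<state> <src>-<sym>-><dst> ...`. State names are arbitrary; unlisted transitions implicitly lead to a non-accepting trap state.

start=q0 accept=q1 q0-0->q1 q0-1->q1 q1-0->q2 q1-1->q2 q2-0->q3 q2-1->q3 q3-0->q4 q3-1->q4 q4-0->q0 q4-1->q0

Only the length mod 5 matters, so use a 5-cycle: from any state, every input symbol moves to the next state, wrapping q4 back to q0. Mark q1 accepting.
        0   1  
>  q0   q1  q1 
 * q1   q2  q2 
   q2   q3  q3 
   q3   q4  q4 
   q4   q0  q0 
(> = start, * = accepting)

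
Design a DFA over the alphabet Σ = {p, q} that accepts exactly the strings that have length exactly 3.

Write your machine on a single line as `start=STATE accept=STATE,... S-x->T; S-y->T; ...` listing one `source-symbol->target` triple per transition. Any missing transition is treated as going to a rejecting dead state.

We only need to distinguish lengths 0, 1, …, 3, and '>3'. Chain s0 → s1 → s2 → s3 → s4 on every symbol, with s4 looping. Accepting states: {s3}.
With 5 states:
        p   q  
>  s0   s1  s1 
   s1   s2  s2 
   s2   s3  s3 
 * s3   s4  s4 
   s4   s4  s4 
(> = start, * = accepting)

start=s0; accept=s3; s0-p->s1; s0-q->s1; s1-p->s2; s1-q->s2; s2-p->s3; s2-q->s3; s3-p->s4; s3-q->s4; s4-p->s4; s4-q->s4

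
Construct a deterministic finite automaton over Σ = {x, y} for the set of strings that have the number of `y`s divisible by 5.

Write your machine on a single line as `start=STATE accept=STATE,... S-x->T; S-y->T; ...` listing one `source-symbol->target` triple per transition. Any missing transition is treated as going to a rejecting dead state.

The only thing that matters is how many `y`s have appeared, reduced mod 5. Use one state per residue: S0 for 0, …, S4 for 4. Reading `y` moves to the next residue; anything else stays put. S0 is accepting.
With 5 states:
        x   y  
>* S0   S0  S1 
   S1   S1  S2 
   S2   S2  S3 
   S3   S3  S4 
   S4   S4  S0 
(> = start, * = accepting)

start=S0; accept=S0; S0-x->S0; S0-y->S1; S1-x->S1; S1-y->S2; S2-x->S2; S2-y->S3; S3-x->S3; S3-y->S4; S4-x->S4; S4-y->S0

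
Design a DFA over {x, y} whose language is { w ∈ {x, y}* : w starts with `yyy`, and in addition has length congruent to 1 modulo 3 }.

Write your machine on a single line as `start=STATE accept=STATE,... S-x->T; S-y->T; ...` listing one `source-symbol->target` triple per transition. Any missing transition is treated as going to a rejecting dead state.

Build one automaton per condition and run them in lockstep. One (5 states) tracks whether the input so far still matches the prefix `yyy`; the other (3 states) tracks the input length modulo 3. Each combined state is a pair, one component from each; accept when both components accept. Equivalent product states are then merged.
With 7 states:
        x   y  
>  s0   s1  s2 
   s1   s1  s1 
   s2   s1  s3 
   s3   s1  s4 
   s4   s5  s5 
 * s5   s6  s6 
   s6   s4  s4 
(> = start, * = accepting)

start=s0; accept=s5; s0-x->s1; s0-y->s2; s1-x->s1; s1-y->s1; s2-x->s1; s2-y->s3; s3-x->s1; s3-y->s4; s4-x->s5; s4-y->s5; s5-x->s6; s5-y->s6; s6-x->s4; s6-y->s4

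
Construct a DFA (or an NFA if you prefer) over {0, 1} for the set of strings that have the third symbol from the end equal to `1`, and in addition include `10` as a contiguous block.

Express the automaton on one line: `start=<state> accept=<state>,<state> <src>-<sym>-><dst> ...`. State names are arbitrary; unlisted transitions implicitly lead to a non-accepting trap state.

Build one automaton per condition and run them in lockstep. One (15 states) tracks the last 3 symbols read; the other (3 states) tracks whether and how much of `10` has been seen. Each combined state is a pair, one component from each; accept when both components accept. Equivalent product states are then merged.
With 11 states:
          0    1  
>  S0     S0   S1 
   S1     S2   S3 
   S2     S4   S5 
   S3     S6   S3 
 * S4     S7   S8 
 * S5     S2   S9 
 * S6     S4   S5 
   S7     S7   S8 
   S8     S2   S9 
   S9     S6  S10 
 * S10    S6  S10 
(> = start, * = accepting)

start=S0 accept=S4,S5,S6,S10 S0-0->S0 S0-1->S1 S1-0->S2 S1-1->S3 S2-0->S4 S2-1->S5 S3-0->S6 S3-1->S3 S4-0->S7 S4-1->S8 S5-0->S2 S5-1->S9 S6-0->S4 S6-1->S5 S7-0->S7 S7-1->S8 S8-0->S2 S8-1->S9 S9-0->S6 S9-1->S10 S10-0->S6 S10-1->S10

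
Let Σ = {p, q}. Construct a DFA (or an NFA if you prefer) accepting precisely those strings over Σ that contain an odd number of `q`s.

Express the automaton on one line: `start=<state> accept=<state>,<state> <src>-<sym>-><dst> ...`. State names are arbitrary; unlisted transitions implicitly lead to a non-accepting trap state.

The only thing that matters is how many `q`s have appeared, reduced mod 2. Use one state per residue: s0 for 0, …, s1 for 1. Reading `q` moves to the next residue; anything else stays put. s1 is accepting.
        p   q  
>  s0   s0  s1 
 * s1   s1  s0 
(> = start, * = accepting)

start=s0 accept=s1 s0-p->s0 s0-q->s1 s1-p->s1 s1-q->s0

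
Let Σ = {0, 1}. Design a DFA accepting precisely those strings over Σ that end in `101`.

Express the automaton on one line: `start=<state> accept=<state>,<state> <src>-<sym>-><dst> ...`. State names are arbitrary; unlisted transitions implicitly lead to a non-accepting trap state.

Let each state record the length of the longest suffix of the input read so far that is also a prefix of `101`. S1 means the last symbol is `1`; S2 means the last 2 symbols are `10`; S3 means the last 3 symbols are `101`. Accept only at S3, where the string currently ends in `101`.
4 states suffice.
        0   1  
>  S0   S0  S1 
   S1   S2  S1 
   S2   S0  S3 
 * S3   S2  S1 
(> = start, * = accepting)

start=S0 accept=S3 S0-0->S0 S0-1->S1 S1-0->S2 S1-1->S1 S2-0->S0 S2-1->S3 S3-0->S2 S3-1->S1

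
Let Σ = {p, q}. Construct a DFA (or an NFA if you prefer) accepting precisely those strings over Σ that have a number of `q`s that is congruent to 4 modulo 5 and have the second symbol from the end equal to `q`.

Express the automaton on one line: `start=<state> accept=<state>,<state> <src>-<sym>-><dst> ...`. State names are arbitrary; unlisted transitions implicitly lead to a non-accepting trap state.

Handle the two conditions separately and then intersect. The first has 5 states tracking the count of `q`s modulo 5; the second has 7 states tracking the last 2 symbols read. A product state is a pair (one from each), accepting exactly when both do.
With 23 states:
          p    q  
>  s0     s1   s2 
   s1     s3   s4 
   s2     s5   s6 
   s3     s3   s4 
   s4     s5   s6 
   s5     s7   s8 
   s6     s9  s10 
   s7     s7   s8 
   s8     s9  s10 
   s9    s11  s12 
   s10   s13  s14 
   s11   s11  s12 
   s12   s13  s14 
   s13   s15  s16 
 * s14   s17  s18 
   s15   s15  s16 
   s16   s17  s18 
 * s17   s19  s20 
   s18   s21  s22 
   s19   s19  s20 
   s20   s21  s22 
   s21    s3   s4 
   s22    s5   s6 
(> = start, * = accepting)

start=s0 accept=s14,s17 s0-p->s1 s0-q->s2 s1-p->s3 s1-q->s4 s2-p->s5 s2-q->s6 s3-p->s3 s3-q->s4 s4-p->s5 s4-q->s6 s5-p->s7 s5-q->s8 s6-p->s9 s6-q->s10 s7-p->s7 s7-q->s8 s8-p->s9 s8-q->s10 s9-p->s11 s9-q->s12 s10-p->s13 s10-q->s14 s11-p->s11 s11-q->s12 s12-p->s13 s12-q->s14 s13-p->s15 s13-q->s16 s14-p->s17 s14-q->s18 s15-p->s15 s15-q->s16 s16-p->s17 s16-q->s18 s17-p->s19 s17-q->s20 s18-p->s21 s18-q->s22 s19-p->s19 s19-q->s20 s20-p->s21 s20-q->s22 s21-p->s3 s21-q->s4 s22-p->s5 s22-q->s6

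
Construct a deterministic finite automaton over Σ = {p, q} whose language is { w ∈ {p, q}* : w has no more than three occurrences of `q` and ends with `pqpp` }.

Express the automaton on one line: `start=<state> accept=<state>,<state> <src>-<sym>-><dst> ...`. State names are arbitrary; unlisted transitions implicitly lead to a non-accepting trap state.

start=s0 accept=s10,s13,s15 s0-p->s1 s0-q->s2 s1-p->s1 s1-q->s3 s2-p->s4 s2-q->s5 s3-p->s6 s3-q->s5 s4-p->s4 s4-q->s7 s5-p->s8 s5-q->s9 s6-p->s10 s6-q->s7 s7-p->s11 s7-q->s9 s8-p->s8 s8-q->s12 s9-p->s9 s9-q->s9 s10-p->s4 s10-q->s7 s11-p->s13 s11-q->s12 s12-p->s14 s12-q->s9 s13-p->s8 s13-q->s12 s14-p->s15 s14-q->s9 s15-p->s9 s15-q->s9

Handle the two conditions separately and then intersect. The first has 5 states tracking the count of `q`s, saturating at 4; the second has 5 states tracking how much of the suffix `pqpp` has currently been matched. A product state is a pair (one from each), accepting exactly when both do. Minimizing collapses redundant product states.
16 states suffice.
          p    q  
>  s0     s1   s2 
   s1     s1   s3 
   s2     s4   s5 
   s3     s6   s5 
   s4     s4   s7 
   s5     s8   s9 
   s6    s10   s7 
   s7    s11   s9 
   s8     s8  s12 
   s9     s9   s9 
 * s10    s4   s7 
   s11   s13  s12 
   s12   s14   s9 
 * s13    s8  s12 
   s14   s15   s9 
 * s15    s9   s9 
(> = start, * = accepting)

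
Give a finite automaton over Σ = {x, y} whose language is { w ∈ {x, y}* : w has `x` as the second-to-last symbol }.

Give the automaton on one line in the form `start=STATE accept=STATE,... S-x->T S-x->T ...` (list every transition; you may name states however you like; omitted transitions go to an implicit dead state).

start=A accept=D,E A-x->B A-y->C B-x->D B-y->E C-x->F C-y->G D-x->D D-y->E E-x->F E-y->G F-x->D F-y->E G-x->F G-y->G

A DFA must remember the last 2 symbols (since which symbol is second-to-last isn't known until the input ends). Use one state per possible window of the last ≤2 symbols; accept from those whose window starts with `x`.
With 7 states:
       x  y 
>  A   B  C 
   B   D  E 
   C   F  G 
 * D   D  E 
 * E   F  G 
   F   D  E 
   G   F  G 
(> = start, * = accepting)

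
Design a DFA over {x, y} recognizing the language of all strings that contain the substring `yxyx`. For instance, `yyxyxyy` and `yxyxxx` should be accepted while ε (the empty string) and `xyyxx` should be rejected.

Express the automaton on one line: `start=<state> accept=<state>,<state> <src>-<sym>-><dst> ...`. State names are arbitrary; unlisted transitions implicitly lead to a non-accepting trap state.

Track how much of `yxyx` has been matched so far: state q0 is no progress, q4 is the absorbing accept state reached once `yxyx` has occurred. Intermediate states record partial matches; on a mismatch, fall back to the longest reusable overlap.
With 5 states:
        x   y  
>  q0   q0  q1 
   q1   q2  q1 
   q2   q0  q3 
   q3   q4  q1 
 * q4   q4  q4 
(> = start, * = accepting)

start=q0 accept=q4 q0-x->q0 q0-y->q1 q1-x->q2 q1-y->q1 q2-x->q0 q2-y->q3 q3-x->q4 q3-y->q1 q4-x->q4 q4-y->q4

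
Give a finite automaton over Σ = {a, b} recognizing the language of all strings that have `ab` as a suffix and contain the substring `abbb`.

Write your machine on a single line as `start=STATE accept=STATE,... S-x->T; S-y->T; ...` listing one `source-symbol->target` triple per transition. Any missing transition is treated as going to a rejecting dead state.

Run two small machines in parallel and take their product. The first has 3 states tracking how much of the suffix `ab` has currently been matched; the second has 5 states tracking whether and how much of `abbb` has been seen. A product state is a pair (one from each), accepting exactly when both do.
A 7-state machine:
        a   b  
>  s0   s1  s0 
   s1   s1  s2 
   s2   s1  s3 
   s3   s1  s4 
   s4   s5  s4 
   s5   s5  s6 
 * s6   s5  s4 
(> = start, * = accepting)

start=s0; accept=s6; s0-a->s1; s0-b->s0; s1-a->s1; s1-b->s2; s2-a->s1; s2-b->s3; s3-a->s1; s3-b->s4; s4-a->s5; s4-b->s4; s5-a->s5; s5-b->s6; s6-a->s5; s6-b->s4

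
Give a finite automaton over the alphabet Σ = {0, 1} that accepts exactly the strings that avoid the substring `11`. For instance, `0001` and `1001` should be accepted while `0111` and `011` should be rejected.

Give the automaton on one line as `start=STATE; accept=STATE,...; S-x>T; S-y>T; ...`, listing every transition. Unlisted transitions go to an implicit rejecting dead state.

start=s0; accept=s0,s1; s0-0>s0; s0-1>s1; s1-0>s0; s1-1>s2; s2-0>s2; s2-1>s2

This is the complement of 'contains `11`'. Use the same substring-matching states — s0 through s2 holding how much of `11` has just been matched — but flip the accepting set: everything except the trap s2 accepts.
With 3 states:
        0   1  
>* s0   s0  s1 
 * s1   s0  s2 
   s2   s2  s2 
(> = start, * = accepting)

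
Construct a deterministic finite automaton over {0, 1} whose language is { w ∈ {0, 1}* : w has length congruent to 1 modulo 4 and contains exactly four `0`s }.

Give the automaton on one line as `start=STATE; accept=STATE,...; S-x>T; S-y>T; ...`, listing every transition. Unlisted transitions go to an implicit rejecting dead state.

Build one automaton per condition and run them in lockstep. One (4 states) tracks the input length modulo 4; the other (6 states) tracks the count of `0`s, saturating at 5. Each combined state is a pair, one component from each; accept when both components accept.
24 states suffice.
          0    1  
>  q0     q1   q2 
   q1     q3   q4 
   q2     q4   q5 
   q3     q6   q7 
   q4     q7   q8 
   q5     q8   q9 
   q6    q10  q11 
   q7    q11  q12 
   q8    q12  q13 
   q9    q13   q0 
   q10   q14  q15 
   q11   q15  q16 
   q12   q16  q17 
   q13   q17   q1 
   q14   q18  q18 
 * q15   q18  q19 
   q16   q19  q20 
   q17   q20   q3 
   q18   q21  q21 
   q19   q21  q22 
   q20   q22   q6 
   q21   q23  q23 
   q22   q23  q10 
   q23   q14  q14 
(> = start, * = accepting)

start=q0; accept=q15; q0-0>q1; q0-1>q2; q1-0>q3; q1-1>q4; q2-0>q4; q2-1>q5; q3-0>q6; q3-1>q7; q4-0>q7; q4-1>q8; q5-0>q8; q5-1>q9; q6-0>q10; q6-1>q11; q7-0>q11; q7-1>q12; q8-0>q12; q8-1>q13; q9-0>q13; q9-1>q0; q10-0>q14; q10-1>q15; q11-0>q15; q11-1>q16; q12-0>q16; q12-1>q17; q13-0>q17; q13-1>q1; q14-0>q18; q14-1>q18; q15-0>q18; q15-1>q19; q16-0>q19; q16-1>q20; q17-0>q20; q17-1>q3; q18-0>q21; q18-1>q21; q19-0>q21; q19-1>q22; q20-0>q22; q20-1>q6; q21-0>q23; q21-1>q23; q22-0>q23; q22-1>q10; q23-0>q14; q23-1>q14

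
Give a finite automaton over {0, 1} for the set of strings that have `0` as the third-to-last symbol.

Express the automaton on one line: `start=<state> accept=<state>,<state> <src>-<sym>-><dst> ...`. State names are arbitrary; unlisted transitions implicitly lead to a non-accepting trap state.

start=S0 accept=S7,S8,S9,S10 S0-0->S1 S0-1->S2 S1-0->S3 S1-1->S4 S2-0->S5 S2-1->S6 S3-0->S7 S3-1->S8 S4-0->S9 S4-1->S10 S5-0->S11 S5-1->S12 S6-0->S13 S6-1->S14 S7-0->S7 S7-1->S8 S8-0->S9 S8-1->S10 S9-0->S11 S9-1->S12 S10-0->S13 S10-1->S14 S11-0->S7 S11-1->S8 S12-0->S9 S12-1->S10 S13-0->S11 S13-1->S12 S14-0->S13 S14-1->S14

A DFA must remember the last 3 symbols (since which symbol is third-to-last isn't known until the input ends). Use one state per possible window of the last ≤3 symbols; accept from those whose window starts with `0`.
With 15 states:
          0    1  
>  S0     S1   S2 
   S1     S3   S4 
   S2     S5   S6 
   S3     S7   S8 
   S4     S9  S10 
   S5    S11  S12 
   S6    S13  S14 
 * S7     S7   S8 
 * S8     S9  S10 
 * S9    S11  S12 
 * S10   S13  S14 
   S11    S7   S8 
   S12    S9  S10 
   S13   S11  S12 
   S14   S13  S14 
(> = start, * = accepting)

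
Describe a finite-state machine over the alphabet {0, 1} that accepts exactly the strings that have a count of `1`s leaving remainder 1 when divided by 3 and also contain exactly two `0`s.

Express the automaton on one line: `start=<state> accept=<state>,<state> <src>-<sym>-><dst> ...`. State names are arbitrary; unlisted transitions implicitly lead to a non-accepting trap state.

start=q0 accept=q7 q0-0->q1 q0-1->q2 q1-0->q3 q1-1->q4 q2-0->q4 q2-1->q5 q3-0->q6 q3-1->q7 q4-0->q7 q4-1->q8 q5-0->q8 q5-1->q0 q6-0->q6 q6-1->q6 q7-0->q6 q7-1->q9 q8-0->q9 q8-1->q1 q9-0->q6 q9-1->q3

Run two small machines in parallel and take their product. The first has 3 states tracking the count of `1`s modulo 3; the second has 4 states tracking the count of `0`s, saturating at 3. A product state is a pair (one from each), accepting exactly when both do. Minimizing collapses redundant product states.
A 10-state machine:
        0   1  
>  q0   q1  q2 
   q1   q3  q4 
   q2   q4  q5 
   q3   q6  q7 
   q4   q7  q8 
   q5   q8  q0 
   q6   q6  q6 
 * q7   q6  q9 
   q8   q9  q1 
   q9   q6  q3 
(> = start, * = accepting)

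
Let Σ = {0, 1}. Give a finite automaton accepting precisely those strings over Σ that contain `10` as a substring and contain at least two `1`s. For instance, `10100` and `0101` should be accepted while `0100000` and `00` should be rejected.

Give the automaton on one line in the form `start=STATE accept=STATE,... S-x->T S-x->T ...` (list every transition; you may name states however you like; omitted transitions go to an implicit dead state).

Run two small machines in parallel and take their product. One (3 states) tracks whether and how much of `10` has been seen; the other (4 states) tracks the count of `1`s, saturating at 3. Each combined state is a pair, one component from each; accept when both components accept.
With 7 states:
        0   1  
>  S0   S0  S1 
   S1   S2  S3 
   S2   S2  S4 
   S3   S4  S5 
 * S4   S4  S6 
   S5   S6  S5 
 * S6   S6  S6 
(> = start, * = accepting)

start=S0 accept=S4,S6 S0-0->S0 S0-1->S1 S1-0->S2 S1-1->S3 S2-0->S2 S2-1->S4 S3-0->S4 S3-1->S5 S4-0->S4 S4-1->S6 S5-0->S6 S5-1->S5 S6-0->S6 S6-1->S6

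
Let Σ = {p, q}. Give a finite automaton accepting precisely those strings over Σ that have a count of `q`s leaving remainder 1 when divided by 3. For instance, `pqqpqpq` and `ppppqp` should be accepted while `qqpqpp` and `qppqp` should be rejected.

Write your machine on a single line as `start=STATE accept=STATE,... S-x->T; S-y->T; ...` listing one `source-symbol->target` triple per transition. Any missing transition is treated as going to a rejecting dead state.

start=s0; accept=s1; s0-p->s0; s0-q->s1; s1-p->s1; s1-q->s2; s2-p->s2; s2-q->s0

Keep the running count of `q`s modulo 3: each `q` advances along the cycle s0 → s1 → s2 → s0 while other symbols loop. Accept at s1.
        p   q  
>  s0   s0  s1 
 * s1   s1  s2 
   s2   s2  s0 
(> = start, * = accepting)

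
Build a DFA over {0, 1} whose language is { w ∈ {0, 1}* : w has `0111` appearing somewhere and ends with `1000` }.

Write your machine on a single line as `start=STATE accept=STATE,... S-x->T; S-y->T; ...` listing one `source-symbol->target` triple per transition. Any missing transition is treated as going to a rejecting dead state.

Run two small machines in parallel and take their product. One (5 states) tracks whether and how much of `0111` has been seen; the other (5 states) tracks how much of the suffix `1000` has currently been matched. Each combined state is a pair, one component from each; accept when both components accept. Equivalent product states are then merged.
9 states suffice.
        0   1  
>  q0   q1  q0 
   q1   q1  q2 
   q2   q1  q3 
   q3   q1  q4 
   q4   q5  q4 
   q5   q6  q4 
   q6   q7  q4 
 * q7   q8  q4 
   q8   q8  q4 
(> = start, * = accepting)

start=q0; accept=q7; q0-0->q1; q0-1->q0; q1-0->q1; q1-1->q2; q2-0->q1; q2-1->q3; q3-0->q1; q3-1->q4; q4-0->q5; q4-1->q4; q5-0->q6; q5-1->q4; q6-0->q7; q6-1->q4; q7-0->q8; q7-1->q4; q8-0->q8; q8-1->q4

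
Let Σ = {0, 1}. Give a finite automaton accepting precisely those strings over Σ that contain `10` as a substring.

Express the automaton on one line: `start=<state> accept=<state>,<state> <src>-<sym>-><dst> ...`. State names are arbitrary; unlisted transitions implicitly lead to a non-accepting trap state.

Track how much of `10` has been matched so far: state q0 is no progress, q2 is the absorbing accept state reached once `10` has occurred. Intermediate states record partial matches; on a mismatch, fall back to the longest reusable overlap.
3 states suffice.
        0   1  
>  q0   q0  q1 
   q1   q2  q1 
 * q2   q2  q2 
(> = start, * = accepting)

start=q0 accept=q2 q0-0->q0 q0-1->q1 q1-0->q2 q1-1->q1 q2-0->q2 q2-1->q2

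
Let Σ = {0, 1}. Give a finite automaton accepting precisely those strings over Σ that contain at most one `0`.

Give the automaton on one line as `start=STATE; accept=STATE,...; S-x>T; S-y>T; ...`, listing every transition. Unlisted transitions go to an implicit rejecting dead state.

start=S0; accept=S0,S1; S0-0>S1; S0-1>S0; S1-0>S2; S1-1>S1; S2-0>S2; S2-1>S2

Only the number of `0`s matters, and only up to 2. Make a chain S0 → S1 → S2 advanced by each `0` (with S2 absorbing); every other symbol self-loops. The accepting set is {S0, S1}.
        0   1  
>* S0   S1  S0 
 * S1   S2  S1 
   S2   S2  S2 
(> = start, * = accepting)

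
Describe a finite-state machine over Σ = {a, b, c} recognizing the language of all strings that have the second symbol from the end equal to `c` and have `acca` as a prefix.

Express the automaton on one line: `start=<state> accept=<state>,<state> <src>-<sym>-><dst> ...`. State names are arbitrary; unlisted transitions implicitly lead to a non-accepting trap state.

start=s0 accept=s5,s8 s0-a->s1 s0-b->s2 s0-c->s2 s1-a->s2 s1-b->s2 s1-c->s3 s2-a->s2 s2-b->s2 s2-c->s2 s3-a->s2 s3-b->s2 s3-c->s4 s4-a->s5 s4-b->s2 s4-c->s2 s5-a->s6 s5-b->s6 s5-c->s7 s6-a->s6 s6-b->s6 s6-c->s7 s7-a->s5 s7-b->s5 s7-c->s8 s8-a->s5 s8-b->s5 s8-c->s8

Handle the two conditions separately and then intersect. One (13 states) tracks the last 2 symbols read; the other (6 states) tracks whether the input so far still matches the prefix `acca`. Each combined state is a pair, one component from each; accept when both components accept. Equivalent product states are then merged.
A 9-state machine:
        a   b   c  
>  s0   s1  s2  s2 
   s1   s2  s2  s3 
   s2   s2  s2  s2 
   s3   s2  s2  s4 
   s4   s5  s2  s2 
 * s5   s6  s6  s7 
   s6   s6  s6  s7 
   s7   s5  s5  s8 
 * s8   s5  s5  s8 
(> = start, * = accepting)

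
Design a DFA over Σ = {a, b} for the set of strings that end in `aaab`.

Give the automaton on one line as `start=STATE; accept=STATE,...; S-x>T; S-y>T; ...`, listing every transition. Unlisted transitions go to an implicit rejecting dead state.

Remember how much of `aaab` the current input suffix matches. State S0 means no match yet; S1 means the last symbol is `a`; S2 means the last 2 symbols are `aa`; S3 means the last 3 symbols are `aaa`; S4 means the last 4 symbols are `aaab`. Only S4 accepts. On a mismatch, fall back to the longest proper suffix that is still a prefix of `aaab`.
With 5 states:
        a   b  
>  S0   S1  S0 
   S1   S2  S0 
   S2   S3  S0 
   S3   S3  S4 
 * S4   S1  S0 
(> = start, * = accepting)

start=S0; accept=S4; S0-a>S1; S0-b>S0; S1-a>S2; S1-b>S0; S2-a>S3; S2-b>S0; S3-a>S3; S3-b>S4; S4-a>S1; S4-b>S0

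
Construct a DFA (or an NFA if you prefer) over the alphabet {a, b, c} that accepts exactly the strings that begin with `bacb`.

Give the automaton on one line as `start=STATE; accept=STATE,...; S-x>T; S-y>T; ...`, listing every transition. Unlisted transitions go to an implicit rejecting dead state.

Walk along `bacb` while the input agrees: from q0 take `b` to q1, and so on. Any deviation drops to the rejecting sink q5. Once q4 is reached the prefix is confirmed and every continuation is accepted.
A 6-state machine:
        a   b   c  
>  q0   q5  q1  q5 
   q1   q2  q5  q5 
   q2   q5  q5  q3 
   q3   q5  q4  q5 
 * q4   q4  q4  q4 
   q5   q5  q5  q5 
(> = start, * = accepting)

start=q0; accept=q4; q0-a>q5; q0-b>q1; q0-c>q5; q1-a>q2; q1-b>q5; q1-c>q5; q2-a>q5; q2-b>q5; q2-c>q3; q3-a>q5; q3-b>q4; q3-c>q5; q4-a>q4; q4-b>q4; q4-c>q4; q5-a>q5; q5-b>q5; q5-c>q5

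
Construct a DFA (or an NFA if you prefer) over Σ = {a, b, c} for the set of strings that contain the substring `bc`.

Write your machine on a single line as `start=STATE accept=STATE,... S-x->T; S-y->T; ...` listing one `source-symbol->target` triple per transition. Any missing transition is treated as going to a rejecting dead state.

start=q0; accept=q2; q0-a->q0; q0-b->q1; q0-c->q0; q1-a->q0; q1-b->q1; q1-c->q2; q2-a->q2; q2-b->q2; q2-c->q2

States q0..q1 record the length of the longest prefix of `bc` that matches the current input suffix. Reaching q2 means `bc` has been seen, and we stay there forever. Accept from q2.
        a   b   c  
>  q0   q0  q1  q0 
   q1   q0  q1  q2 
 * q2   q2  q2  q2 
(> = start, * = accepting)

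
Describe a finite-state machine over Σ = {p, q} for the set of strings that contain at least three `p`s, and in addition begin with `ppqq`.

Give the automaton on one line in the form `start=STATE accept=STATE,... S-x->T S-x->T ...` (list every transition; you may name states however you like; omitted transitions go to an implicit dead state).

Handle the two conditions separately and then intersect. The first has 5 states tracking the count of `p`s, saturating at 4; the second has 6 states tracking whether the input so far still matches the prefix `ppqq`. A product state is a pair (one from each), accepting exactly when both do. After merging equivalent states the machine shrinks.
7 states suffice.
        p   q  
>  s0   s1  s2 
   s1   s3  s2 
   s2   s2  s2 
   s3   s2  s4 
   s4   s2  s5 
   s5   s6  s5 
 * s6   s6  s6 
(> = start, * = accepting)

start=s0 accept=s6 s0-p->s1 s0-q->s2 s1-p->s3 s1-q->s2 s2-p->s2 s2-q->s2 s3-p->s2 s3-q->s4 s4-p->s2 s4-q->s5 s5-p->s6 s5-q->s5 s6-p->s6 s6-q->s6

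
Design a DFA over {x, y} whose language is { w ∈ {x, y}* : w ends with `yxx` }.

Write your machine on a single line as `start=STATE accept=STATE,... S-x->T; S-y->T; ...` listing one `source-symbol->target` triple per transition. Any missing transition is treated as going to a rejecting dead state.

start=s0; accept=s3; s0-x->s0; s0-y->s1; s1-x->s2; s1-y->s1; s2-x->s3; s2-y->s1; s3-x->s0; s3-y->s1

Let each state record the length of the longest suffix of the input read so far that is also a prefix of `yxx`. s1 means the last symbol is `y`; s2 means the last 2 symbols are `yx`; s3 means the last 3 symbols are `yxx`. Accept only at s3, where the string currently ends in `yxx`.
A 4-state machine:
        x   y  
>  s0   s0  s1 
   s1   s2  s1 
   s2   s3  s1 
 * s3   s0  s1 
(> = start, * = accepting)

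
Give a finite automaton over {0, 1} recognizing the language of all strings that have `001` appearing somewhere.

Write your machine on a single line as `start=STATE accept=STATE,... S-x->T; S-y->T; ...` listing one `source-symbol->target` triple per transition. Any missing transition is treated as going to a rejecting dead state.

start=q0; accept=q3; q0-0->q1; q0-1->q0; q1-0->q2; q1-1->q0; q2-0->q2; q2-1->q3; q3-0->q3; q3-1->q3

States q0..q2 record the length of the longest prefix of `001` that matches the current input suffix. Reaching q3 means `001` has been seen, and we stay there forever. Accept from q3.
A 4-state machine:
        0   1  
>  q0   q1  q0 
   q1   q2  q0 
   q2   q2  q3 
 * q3   q3  q3 
(> = start, * = accepting)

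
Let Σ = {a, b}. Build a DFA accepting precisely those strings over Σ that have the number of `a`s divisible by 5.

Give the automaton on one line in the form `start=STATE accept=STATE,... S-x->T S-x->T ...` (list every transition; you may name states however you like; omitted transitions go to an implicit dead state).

Keep the running count of `a`s modulo 5: each `a` advances along the cycle s0 → s1 → s2 → s3 → s4 → s0 while other symbols loop. Accept at s0.
With 5 states:
        a   b  
>* s0   s1  s0 
   s1   s2  s1 
   s2   s3  s2 
   s3   s4  s3 
   s4   s0  s4 
(> = start, * = accepting)

start=s0 accept=s0 s0-a->s1 s0-b->s0 s1-a->s2 s1-b->s1 s2-a->s3 s2-b->s2 s3-a->s4 s3-b->s3 s4-a->s0 s4-b->s4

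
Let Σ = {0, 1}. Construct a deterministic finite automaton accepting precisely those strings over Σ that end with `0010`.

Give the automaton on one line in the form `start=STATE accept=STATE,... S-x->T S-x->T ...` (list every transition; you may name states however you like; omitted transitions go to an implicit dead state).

start=q0 accept=q4 q0-0->q1 q0-1->q0 q1-0->q2 q1-1->q0 q2-0->q2 q2-1->q3 q3-0->q4 q3-1->q0 q4-0->q2 q4-1->q0

Let each state record the length of the longest suffix of the input read so far that is also a prefix of `0010`. q1 means the last symbol is `0`; q2 means the last 2 symbols are `00`; q3 means the last 3 symbols are `001`; q4 means the last 4 symbols are `0010`. Accept only at q4, where the string currently ends in `0010`.
With 5 states:
        0   1  
>  q0   q1  q0 
   q1   q2  q0 
   q2   q2  q3 
   q3   q4  q0 
 * q4   q2  q0 
(> = start, * = accepting)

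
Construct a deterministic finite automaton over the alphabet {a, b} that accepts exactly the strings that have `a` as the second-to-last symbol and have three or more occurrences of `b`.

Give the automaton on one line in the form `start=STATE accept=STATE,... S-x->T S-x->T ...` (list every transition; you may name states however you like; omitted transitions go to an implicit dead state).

Handle the two conditions separately and then intersect. The first has 7 states tracking the last 2 symbols read; the second has 5 states tracking the count of `b`s, saturating at 4. A product state is a pair (one from each), accepting exactly when both do. Minimizing collapses redundant product states.
8 states suffice.
        a   b  
>  q0   q0  q1 
   q1   q1  q2 
   q2   q3  q4 
   q3   q3  q5 
   q4   q6  q4 
 * q5   q6  q4 
   q6   q7  q5 
 * q7   q7  q5 
(> = start, * = accepting)

start=q0 accept=q5,q7 q0-a->q0 q0-b->q1 q1-a->q1 q1-b->q2 q2-a->q3 q2-b->q4 q3-a->q3 q3-b->q5 q4-a->q6 q4-b->q4 q5-a->q6 q5-b->q4 q6-a->q7 q6-b->q5 q7-a->q7 q7-b->q5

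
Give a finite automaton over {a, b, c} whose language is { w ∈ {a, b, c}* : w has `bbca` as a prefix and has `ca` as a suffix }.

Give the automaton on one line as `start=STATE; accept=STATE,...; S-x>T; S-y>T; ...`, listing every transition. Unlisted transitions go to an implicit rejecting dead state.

start=q0; accept=q7; q0-a>q1; q0-b>q2; q0-c>q3; q1-a>q1; q1-b>q1; q1-c>q3; q2-a>q1; q2-b>q4; q2-c>q3; q3-a>q5; q3-b>q1; q3-c>q3; q4-a>q1; q4-b>q1; q4-c>q6; q5-a>q1; q5-b>q1; q5-c>q3; q6-a>q7; q6-b>q1; q6-c>q3; q7-a>q8; q7-b>q8; q7-c>q9; q8-a>q8; q8-b>q8; q8-c>q9; q9-a>q7; q9-b>q8; q9-c>q9

Handle the two conditions separately and then intersect. One (6 states) tracks whether the input so far still matches the prefix `bbca`; the other (3 states) tracks how much of the suffix `ca` has currently been matched. Each combined state is a pair, one component from each; accept when both components accept.
With 10 states:
        a   b   c  
>  q0   q1  q2  q3 
   q1   q1  q1  q3 
   q2   q1  q4  q3 
   q3   q5  q1  q3 
   q4   q1  q1  q6 
   q5   q1  q1  q3 
   q6   q7  q1  q3 
 * q7   q8  q8  q9 
   q8   q8  q8  q9 
   q9   q7  q8  q9 
(> = start, * = accepting)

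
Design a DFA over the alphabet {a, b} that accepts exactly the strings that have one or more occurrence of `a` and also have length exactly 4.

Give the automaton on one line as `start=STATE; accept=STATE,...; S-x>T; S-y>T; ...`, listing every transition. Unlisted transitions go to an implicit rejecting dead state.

start=S0; accept=S9,S10; S0-a>S1; S0-b>S2; S1-a>S3; S1-b>S4; S2-a>S4; S2-b>S5; S3-a>S6; S3-b>S6; S4-a>S6; S4-b>S7; S5-a>S7; S5-b>S8; S6-a>S9; S6-b>S9; S7-a>S9; S7-b>S10; S8-a>S10; S8-b>S11; S9-a>S12; S9-b>S12; S10-a>S12; S10-b>S13; S11-a>S13; S11-b>S14; S12-a>S12; S12-b>S12; S13-a>S12; S13-b>S13; S14-a>S13; S14-b>S14

Run two small machines in parallel and take their product. One (3 states) tracks the count of `a`s, saturating at 2; the other (6 states) tracks the input length, saturating at 5. Each combined state is a pair, one component from each; accept when both components accept.
          a    b  
>  S0     S1   S2 
   S1     S3   S4 
   S2     S4   S5 
   S3     S6   S6 
   S4     S6   S7 
   S5     S7   S8 
   S6     S9   S9 
   S7     S9  S10 
   S8    S10  S11 
 * S9    S12  S12 
 * S10   S12  S13 
   S11   S13  S14 
   S12   S12  S12 
   S13   S12  S13 
   S14   S13  S14 
(> = start, * = accepting)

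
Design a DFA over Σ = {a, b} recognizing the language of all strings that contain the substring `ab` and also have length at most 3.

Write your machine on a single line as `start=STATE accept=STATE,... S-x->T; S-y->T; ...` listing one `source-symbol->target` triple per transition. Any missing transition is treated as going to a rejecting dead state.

Build one automaton per condition and run them in lockstep. One (3 states) tracks whether and how much of `ab` has been seen; the other (5 states) tracks the input length, saturating at 4. Each combined state is a pair, one component from each; accept when both components accept. Minimizing collapses redundant product states.
        a   b  
>  s0   s1  s2 
   s1   s3  s4 
   s2   s3  s5 
   s3   s5  s6 
 * s4   s6  s6 
   s5   s5  s5 
 * s6   s5  s5 
(> = start, * = accepting)

start=s0; accept=s4,s6; s0-a->s1; s0-b->s2; s1-a->s3; s1-b->s4; s2-a->s3; s2-b->s5; s3-a->s5; s3-b->s6; s4-a->s6; s4-b->s6; s5-a->s5; s5-b->s5; s6-a->s5; s6-b->s5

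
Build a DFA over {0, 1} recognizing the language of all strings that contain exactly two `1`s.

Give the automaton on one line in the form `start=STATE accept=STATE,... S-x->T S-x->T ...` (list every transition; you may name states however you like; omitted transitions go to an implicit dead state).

Count `1`s, saturating at 3: states S0 through S2 mean 0 through 2 `1`s seen; S3 means more than 2. Each `1` increments (capped at S3); other symbols loop. Accept from {S2}.
4 states suffice.
        0   1  
>  S0   S0  S1 
   S1   S1  S2 
 * S2   S2  S3 
   S3   S3  S3 
(> = start, * = accepting)

start=S0 accept=S2 S0-0->S0 S0-1->S1 S1-0->S1 S1-1->S2 S2-0->S2 S2-1->S3 S3-0->S3 S3-1->S3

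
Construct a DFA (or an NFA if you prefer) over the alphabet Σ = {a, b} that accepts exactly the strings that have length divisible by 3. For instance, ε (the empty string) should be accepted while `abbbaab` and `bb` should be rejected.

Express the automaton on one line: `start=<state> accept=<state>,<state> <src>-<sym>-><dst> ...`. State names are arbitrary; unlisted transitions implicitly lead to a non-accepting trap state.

Only the length mod 3 matters, so use a 3-cycle: from any state, every input symbol moves to the next state, wrapping q2 back to q0. Mark q0 accepting.
3 states suffice.
        a   b  
>* q0   q1  q1 
   q1   q2  q2 
   q2   q0  q0 
(> = start, * = accepting)

start=q0 accept=q0 q0-a->q1 q0-b->q1 q1-a->q2 q1-b->q2 q2-a->q0 q2-b->q0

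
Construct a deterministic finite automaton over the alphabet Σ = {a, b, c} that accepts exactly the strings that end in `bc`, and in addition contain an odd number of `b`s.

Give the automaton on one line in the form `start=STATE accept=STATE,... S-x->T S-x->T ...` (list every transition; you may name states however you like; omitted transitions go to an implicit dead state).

Build one automaton per condition and run them in lockstep. One (3 states) tracks how much of the suffix `bc` has currently been matched; the other (2 states) tracks the count of `b`s modulo 2. Each combined state is a pair, one component from each; accept when both components accept. After merging equivalent states the machine shrinks.
4 states suffice.
        a   b   c  
>  s0   s0  s1  s0 
   s1   s2  s0  s3 
   s2   s2  s0  s2 
 * s3   s2  s0  s2 
(> = start, * = accepting)

start=s0 accept=s3 s0-a->s0 s0-b->s1 s0-c->s0 s1-a->s2 s1-b->s0 s1-c->s3 s2-a->s2 s2-b->s0 s2-c->s2 s3-a->s2 s3-b->s0 s3-c->s2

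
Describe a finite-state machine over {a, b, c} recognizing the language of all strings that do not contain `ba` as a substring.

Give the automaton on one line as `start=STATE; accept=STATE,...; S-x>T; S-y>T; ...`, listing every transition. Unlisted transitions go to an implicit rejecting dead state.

This is the complement of 'contains `ba`'. Use the same substring-matching states — S0 through S2 holding how much of `ba` has just been matched — but flip the accepting set: everything except the trap S2 accepts.
3 states suffice.
        a   b   c  
>* S0   S0  S1  S0 
 * S1   S2  S1  S0 
   S2   S2  S2  S2 
(> = start, * = accepting)

start=S0; accept=S0,S1; S0-a>S0; S0-b>S1; S0-c>S0; S1-a>S2; S1-b>S1; S1-c>S0; S2-a>S2; S2-b>S2; S2-c>S2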